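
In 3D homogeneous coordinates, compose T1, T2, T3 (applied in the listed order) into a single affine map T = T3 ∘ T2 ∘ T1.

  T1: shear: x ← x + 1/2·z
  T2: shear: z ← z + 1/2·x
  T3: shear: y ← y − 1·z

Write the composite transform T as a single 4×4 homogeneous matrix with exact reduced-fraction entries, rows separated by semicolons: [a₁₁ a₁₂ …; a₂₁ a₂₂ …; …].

T = [1 0 1/2 0; -1/2 1 -5/4 0; 1/2 0 5/4 0; 0 0 0 1]

T1 = [1 0 1/2 0; 0 1 0 0; 0 0 1 0; 0 0 0 1]
T2·T1 = [1 0 1/2 0; 0 1 0 0; 1/2 0 5/4 0; 0 0 0 1]
T3·…·T1 = [1 0 1/2 0; -1/2 1 -5/4 0; 1/2 0 5/4 0; 0 0 0 1]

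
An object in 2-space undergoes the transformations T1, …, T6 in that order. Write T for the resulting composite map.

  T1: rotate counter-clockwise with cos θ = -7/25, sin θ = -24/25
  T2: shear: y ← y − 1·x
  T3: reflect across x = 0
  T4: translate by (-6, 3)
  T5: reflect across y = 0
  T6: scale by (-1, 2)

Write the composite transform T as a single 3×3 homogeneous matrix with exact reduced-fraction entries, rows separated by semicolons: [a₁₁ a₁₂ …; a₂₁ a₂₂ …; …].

T1 = [-7/25 24/25 0; -24/25 -7/25 0; 0 0 1]
T2·T1 = [-7/25 24/25 0; -17/25 -31/25 0; 0 0 1]
T3·…·T1 = [7/25 -24/25 0; -17/25 -31/25 0; 0 0 1]
T4·…·T1 = [7/25 -24/25 -6; -17/25 -31/25 3; 0 0 1]
T5·…·T1 = [7/25 -24/25 -6; 17/25 31/25 -3; 0 0 1]
T6·…·T1 = [-7/25 24/25 6; 34/25 62/25 -6; 0 0 1]

T = [-7/25 24/25 6; 34/25 62/25 -6; 0 0 1]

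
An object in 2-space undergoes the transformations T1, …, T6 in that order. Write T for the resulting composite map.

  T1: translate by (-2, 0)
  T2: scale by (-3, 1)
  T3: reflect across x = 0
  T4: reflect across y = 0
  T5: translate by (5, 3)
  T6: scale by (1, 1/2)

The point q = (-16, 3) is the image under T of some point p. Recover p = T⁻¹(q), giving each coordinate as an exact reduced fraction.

p = (-5, -3)

T1 = [1 0 -2; 0 1 0; 0 0 1]
T2·T1 = [-3 0 6; 0 1 0; 0 0 1]
T3·…·T1 = [3 0 -6; 0 1 0; 0 0 1]
T4·…·T1 = [3 0 -6; 0 -1 0; 0 0 1]
T5·…·T1 = [3 0 -1; 0 -1 3; 0 0 1]
T6·…·T1 = [3 0 -1; 0 -1/2 3/2; 0 0 1]
det M = -3/2; M⁻¹ = [1/3 0 1/3; 0 -2 3; 0 0 1]
M⁻¹ · (-16, 3)ᵀ = (-5, -3)ᵀ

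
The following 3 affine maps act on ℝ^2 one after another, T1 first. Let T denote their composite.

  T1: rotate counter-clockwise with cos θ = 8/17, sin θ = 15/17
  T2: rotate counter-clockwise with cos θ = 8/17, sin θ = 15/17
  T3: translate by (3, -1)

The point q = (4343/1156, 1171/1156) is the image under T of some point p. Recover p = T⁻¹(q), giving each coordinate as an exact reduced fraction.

T1 = [8/17 -15/17 0; 15/17 8/17 0; 0 0 1]
T2·T1 = [-161/289 -240/289 0; 240/289 -161/289 0; 0 0 1]
T3·…·T1 = [-161/289 -240/289 3; 240/289 -161/289 -1; 0 0 1]
det M = 1; M⁻¹ = [-161/289 240/289 723/289; -240/289 -161/289 559/289; 0 0 1]
M⁻¹ · (4343/1156, 1171/1156)ᵀ = (5/4, -7/4)ᵀ

p = (5/4, -7/4)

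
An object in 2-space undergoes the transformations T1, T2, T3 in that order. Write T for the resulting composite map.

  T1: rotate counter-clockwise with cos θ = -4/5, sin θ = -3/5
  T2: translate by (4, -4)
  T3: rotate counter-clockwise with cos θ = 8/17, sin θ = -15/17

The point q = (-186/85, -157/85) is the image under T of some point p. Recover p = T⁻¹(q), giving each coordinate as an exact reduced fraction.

p = (2, -3)

T1 = [-4/5 3/5 0; -3/5 -4/5 0; 0 0 1]
T2·T1 = [-4/5 3/5 4; -3/5 -4/5 -4; 0 0 1]
T3·…·T1 = [-77/85 -36/85 -28/17; 36/85 -77/85 -92/17; 0 0 1]
det M = 1; M⁻¹ = [-77/85 36/85 4/5; -36/85 -77/85 -28/5; 0 0 1]
M⁻¹ · (-186/85, -157/85)ᵀ = (2, -3)ᵀ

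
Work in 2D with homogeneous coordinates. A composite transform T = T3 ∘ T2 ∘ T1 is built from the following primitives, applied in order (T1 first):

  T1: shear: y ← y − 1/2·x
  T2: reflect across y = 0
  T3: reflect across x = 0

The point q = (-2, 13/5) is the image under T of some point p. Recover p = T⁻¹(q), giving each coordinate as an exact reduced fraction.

p = (2, -8/5)

T1 = [1 0 0; -1/2 1 0; 0 0 1]
T2·T1 = [1 0 0; 1/2 -1 0; 0 0 1]
T3·…·T1 = [-1 0 0; 1/2 -1 0; 0 0 1]
det M = 1; M⁻¹ = [-1 0 0; -1/2 -1 0; 0 0 1]
M⁻¹ · (-2, 13/5)ᵀ = (2, -8/5)ᵀ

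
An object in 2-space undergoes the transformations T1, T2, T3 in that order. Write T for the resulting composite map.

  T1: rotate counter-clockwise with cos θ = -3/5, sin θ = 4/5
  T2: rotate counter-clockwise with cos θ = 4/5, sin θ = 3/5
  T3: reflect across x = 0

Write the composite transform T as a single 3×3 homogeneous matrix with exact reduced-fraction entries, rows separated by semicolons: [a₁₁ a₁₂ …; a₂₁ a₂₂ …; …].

T1 = [-3/5 -4/5 0; 4/5 -3/5 0; 0 0 1]
T2·T1 = [-24/25 -7/25 0; 7/25 -24/25 0; 0 0 1]
T3·…·T1 = [24/25 7/25 0; 7/25 -24/25 0; 0 0 1]

T = [24/25 7/25 0; 7/25 -24/25 0; 0 0 1]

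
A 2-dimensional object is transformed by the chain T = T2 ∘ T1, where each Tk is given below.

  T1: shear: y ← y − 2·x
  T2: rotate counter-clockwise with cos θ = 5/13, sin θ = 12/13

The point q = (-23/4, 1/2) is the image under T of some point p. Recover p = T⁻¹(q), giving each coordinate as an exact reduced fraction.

T1 = [1 0 0; -2 1 0; 0 0 1]
T2·T1 = [29/13 -12/13 0; 2/13 5/13 0; 0 0 1]
det M = 1; M⁻¹ = [5/13 12/13 0; -2/13 29/13 0; 0 0 1]
M⁻¹ · (-23/4, 1/2)ᵀ = (-7/4, 2)ᵀ

p = (-7/4, 2)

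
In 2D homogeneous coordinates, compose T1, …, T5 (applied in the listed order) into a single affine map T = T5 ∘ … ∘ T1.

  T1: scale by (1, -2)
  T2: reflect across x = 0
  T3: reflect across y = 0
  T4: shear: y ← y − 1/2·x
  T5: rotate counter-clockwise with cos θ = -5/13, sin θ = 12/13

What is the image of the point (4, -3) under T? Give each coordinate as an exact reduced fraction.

T(p) = (68/13, -28/13)

T1 scale by (1, -2): (4, -3) → (4, 6)
T2 reflect across x = 0: (4, 6) → (-4, 6)
T3 reflect across y = 0: (-4, 6) → (-4, -6)
T4 shear: y ← y − 1/2·x: (-4, -6) → (-4, -4)
T5 rotate counter-clockwise with cos θ = -5/13, sin θ = 12/13: (-4, -4) → (68/13, -28/13)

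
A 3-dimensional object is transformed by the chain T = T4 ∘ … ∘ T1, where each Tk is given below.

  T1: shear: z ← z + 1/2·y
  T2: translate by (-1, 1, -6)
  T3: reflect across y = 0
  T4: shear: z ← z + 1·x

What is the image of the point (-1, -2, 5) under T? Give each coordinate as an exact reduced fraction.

T1 shear: z ← z + 1/2·y: (-1, -2, 5) → (-1, -2, 4)
T2 translate by (-1, 1, -6): (-1, -2, 4) → (-2, -1, -2)
T3 reflect across y = 0: (-2, -1, -2) → (-2, 1, -2)
T4 shear: z ← z + 1·x: (-2, 1, -2) → (-2, 1, -4)

T(p) = (-2, 1, -4)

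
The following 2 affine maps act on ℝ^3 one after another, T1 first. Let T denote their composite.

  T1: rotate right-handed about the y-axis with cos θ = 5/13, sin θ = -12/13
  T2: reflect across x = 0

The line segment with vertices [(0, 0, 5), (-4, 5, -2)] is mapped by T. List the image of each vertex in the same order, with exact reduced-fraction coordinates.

image vertices: (60/13, 0, 25/13), (-4/13, 5, -58/13)

T1 rotate right-handed about the y-axis with cos θ = 5/13, sin θ = -12/13: (0, 0, 5) → (-60/13, 0, 25/13); (-4, 5, -2) → (4/13, 5, -58/13)
T2 reflect across x = 0: (-60/13, 0, 25/13) → (60/13, 0, 25/13); (4/13, 5, -58/13) → (-4/13, 5, -58/13)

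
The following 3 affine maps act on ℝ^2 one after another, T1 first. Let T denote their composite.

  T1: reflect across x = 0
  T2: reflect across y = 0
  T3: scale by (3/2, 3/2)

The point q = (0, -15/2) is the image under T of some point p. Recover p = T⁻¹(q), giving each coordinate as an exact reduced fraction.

T1 = [-1 0 0; 0 1 0; 0 0 1]
T2·T1 = [-1 0 0; 0 -1 0; 0 0 1]
T3·…·T1 = [-3/2 0 0; 0 -3/2 0; 0 0 1]
det M = 9/4; M⁻¹ = [-2/3 0 0; 0 -2/3 0; 0 0 1]
M⁻¹ · (0, -15/2)ᵀ = (0, 5)ᵀ

p = (0, 5)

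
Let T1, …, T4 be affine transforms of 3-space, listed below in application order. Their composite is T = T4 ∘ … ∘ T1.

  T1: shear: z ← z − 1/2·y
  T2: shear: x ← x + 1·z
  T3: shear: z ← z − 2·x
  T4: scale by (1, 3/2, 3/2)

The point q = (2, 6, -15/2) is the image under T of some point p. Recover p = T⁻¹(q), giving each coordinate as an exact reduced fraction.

T1 = [1 0 0 0; 0 1 0 0; 0 -1/2 1 0; 0 0 0 1]
T2·T1 = [1 -1/2 1 0; 0 1 0 0; 0 -1/2 1 0; 0 0 0 1]
T3·…·T1 = [1 -1/2 1 0; 0 1 0 0; -2 1/2 -1 0; 0 0 0 1]
T4·…·T1 = [1 -1/2 1 0; 0 3/2 0 0; -3 3/4 -3/2 0; 0 0 0 1]
det M = 9/4; M⁻¹ = [-1 0 -2/3 0; 0 2/3 0 0; 2 1/3 2/3 0; 0 0 0 1]
M⁻¹ · (2, 6, -15/2)ᵀ = (3, 4, 1)ᵀ

p = (3, 4, 1)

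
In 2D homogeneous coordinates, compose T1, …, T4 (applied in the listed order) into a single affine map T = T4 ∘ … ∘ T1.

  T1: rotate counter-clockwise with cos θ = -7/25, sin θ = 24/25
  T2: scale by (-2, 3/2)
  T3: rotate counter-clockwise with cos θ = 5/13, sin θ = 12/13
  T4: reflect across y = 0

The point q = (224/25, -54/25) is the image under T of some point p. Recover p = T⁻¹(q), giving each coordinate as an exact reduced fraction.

p = (-4, 4)

T1 = [-7/25 -24/25 0; 24/25 -7/25 0; 0 0 1]
T2·T1 = [14/25 48/25 0; 36/25 -21/50 0; 0 0 1]
T3·…·T1 = [-362/325 366/325 0; 348/325 1047/650 0; 0 0 1]
T4·…·T1 = [-362/325 366/325 0; -348/325 -1047/650 0; 0 0 1]
det M = 3; M⁻¹ = [-349/650 -122/325 0; 116/325 -362/975 0; 0 0 1]
M⁻¹ · (224/25, -54/25)ᵀ = (-4, 4)ᵀ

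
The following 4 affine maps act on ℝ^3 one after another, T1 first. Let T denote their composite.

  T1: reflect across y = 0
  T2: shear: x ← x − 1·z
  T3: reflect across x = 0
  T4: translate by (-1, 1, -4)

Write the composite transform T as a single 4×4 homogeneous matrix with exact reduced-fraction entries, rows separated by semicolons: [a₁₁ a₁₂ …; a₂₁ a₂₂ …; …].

T1 = [1 0 0 0; 0 -1 0 0; 0 0 1 0; 0 0 0 1]
T2·T1 = [1 0 -1 0; 0 -1 0 0; 0 0 1 0; 0 0 0 1]
T3·…·T1 = [-1 0 1 0; 0 -1 0 0; 0 0 1 0; 0 0 0 1]
T4·…·T1 = [-1 0 1 -1; 0 -1 0 1; 0 0 1 -4; 0 0 0 1]

T = [-1 0 1 -1; 0 -1 0 1; 0 0 1 -4; 0 0 0 1]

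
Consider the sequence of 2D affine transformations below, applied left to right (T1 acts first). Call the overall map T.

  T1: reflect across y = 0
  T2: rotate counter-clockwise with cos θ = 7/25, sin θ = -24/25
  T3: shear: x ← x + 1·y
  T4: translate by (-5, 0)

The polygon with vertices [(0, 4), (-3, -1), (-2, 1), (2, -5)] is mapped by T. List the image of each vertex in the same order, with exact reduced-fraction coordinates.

image vertices: (-249/25, -28/25), (-43/25, 79/25), (-122/25, 41/25), (-4/25, -13/25)

T1 reflect across y = 0: (0, 4) → (0, -4); (-3, -1) → (-3, 1); (-2, 1) → (-2, -1); (2, -5) → (2, 5)
T2 rotate counter-clockwise with cos θ = 7/25, sin θ = -24/25: (0, -4) → (-96/25, -28/25); (-3, 1) → (3/25, 79/25); (-2, -1) → (-38/25, 41/25); (2, 5) → (134/25, -13/25)
T3 shear: x ← x + 1·y: (-96/25, -28/25) → (-124/25, -28/25); (3/25, 79/25) → (82/25, 79/25); (-38/25, 41/25) → (3/25, 41/25); (134/25, -13/25) → (121/25, -13/25)
T4 translate by (-5, 0): (-124/25, -28/25) → (-249/25, -28/25); (82/25, 79/25) → (-43/25, 79/25); (3/25, 41/25) → (-122/25, 41/25); (121/25, -13/25) → (-4/25, -13/25)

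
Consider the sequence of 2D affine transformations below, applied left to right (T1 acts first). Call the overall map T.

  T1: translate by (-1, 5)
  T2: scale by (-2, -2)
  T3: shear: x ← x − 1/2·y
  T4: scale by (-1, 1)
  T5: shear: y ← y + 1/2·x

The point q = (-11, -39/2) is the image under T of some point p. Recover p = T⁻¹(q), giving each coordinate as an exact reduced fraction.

T1 = [1 0 -1; 0 1 5; 0 0 1]
T2·T1 = [-2 0 2; 0 -2 -10; 0 0 1]
T3·…·T1 = [-2 1 7; 0 -2 -10; 0 0 1]
T4·…·T1 = [2 -1 -7; 0 -2 -10; 0 0 1]
T5·…·T1 = [2 -1 -7; 1 -5/2 -27/2; 0 0 1]
det M = -4; M⁻¹ = [5/8 -1/4 1; 1/4 -1/2 -5; 0 0 1]
M⁻¹ · (-11, -39/2)ᵀ = (-1, 2)ᵀ

p = (-1, 2)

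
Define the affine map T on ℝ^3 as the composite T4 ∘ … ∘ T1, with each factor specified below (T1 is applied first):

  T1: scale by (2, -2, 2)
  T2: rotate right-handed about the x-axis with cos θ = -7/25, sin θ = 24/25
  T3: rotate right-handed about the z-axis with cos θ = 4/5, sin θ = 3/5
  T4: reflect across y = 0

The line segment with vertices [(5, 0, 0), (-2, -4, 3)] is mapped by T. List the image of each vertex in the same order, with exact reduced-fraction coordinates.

image vertices: (8, -6, 0), (8/5, 44/5, 6)

T1 scale by (2, -2, 2): (5, 0, 0) → (10, 0, 0); (-2, -4, 3) → (-4, 8, 6)
T2 rotate right-handed about the x-axis with cos θ = -7/25, sin θ = 24/25: (10, 0, 0) → (10, 0, 0); (-4, 8, 6) → (-4, -8, 6)
T3 rotate right-handed about the z-axis with cos θ = 4/5, sin θ = 3/5: (10, 0, 0) → (8, 6, 0); (-4, -8, 6) → (8/5, -44/5, 6)
T4 reflect across y = 0: (8, 6, 0) → (8, -6, 0); (8/5, -44/5, 6) → (8/5, 44/5, 6)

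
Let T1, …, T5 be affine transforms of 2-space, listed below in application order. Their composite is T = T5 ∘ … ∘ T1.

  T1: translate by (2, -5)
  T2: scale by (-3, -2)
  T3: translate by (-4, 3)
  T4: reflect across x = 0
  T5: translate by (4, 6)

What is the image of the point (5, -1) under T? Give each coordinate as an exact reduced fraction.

T(p) = (29, 21)

T1 translate by (2, -5): (5, -1) → (7, -6)
T2 scale by (-3, -2): (7, -6) → (-21, 12)
T3 translate by (-4, 3): (-21, 12) → (-25, 15)
T4 reflect across x = 0: (-25, 15) → (25, 15)
T5 translate by (4, 6): (25, 15) → (29, 21)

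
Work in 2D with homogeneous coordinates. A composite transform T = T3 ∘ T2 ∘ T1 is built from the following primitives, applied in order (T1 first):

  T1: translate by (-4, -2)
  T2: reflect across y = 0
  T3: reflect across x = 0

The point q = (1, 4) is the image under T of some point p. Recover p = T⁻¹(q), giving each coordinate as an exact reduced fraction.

p = (3, -2)

T1 = [1 0 -4; 0 1 -2; 0 0 1]
T2·T1 = [1 0 -4; 0 -1 2; 0 0 1]
T3·…·T1 = [-1 0 4; 0 -1 2; 0 0 1]
det M = 1; M⁻¹ = [-1 0 4; 0 -1 2; 0 0 1]
M⁻¹ · (1, 4)ᵀ = (3, -2)ᵀ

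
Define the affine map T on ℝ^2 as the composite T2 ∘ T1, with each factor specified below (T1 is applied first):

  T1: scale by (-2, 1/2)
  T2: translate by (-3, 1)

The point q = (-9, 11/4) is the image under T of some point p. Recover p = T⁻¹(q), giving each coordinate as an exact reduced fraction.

T1 = [-2 0 0; 0 1/2 0; 0 0 1]
T2·T1 = [-2 0 -3; 0 1/2 1; 0 0 1]
det M = -1; M⁻¹ = [-1/2 0 -3/2; 0 2 -2; 0 0 1]
M⁻¹ · (-9, 11/4)ᵀ = (3, 7/2)ᵀ

p = (3, 7/2)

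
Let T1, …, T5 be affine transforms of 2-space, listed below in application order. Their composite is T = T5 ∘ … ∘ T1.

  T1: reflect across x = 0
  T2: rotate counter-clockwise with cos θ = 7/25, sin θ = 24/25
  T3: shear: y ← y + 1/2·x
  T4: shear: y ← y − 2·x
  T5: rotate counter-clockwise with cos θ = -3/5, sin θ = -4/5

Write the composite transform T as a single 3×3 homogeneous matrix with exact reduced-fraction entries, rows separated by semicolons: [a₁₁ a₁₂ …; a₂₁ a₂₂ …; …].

T = [-33/125 244/125 0; 137/250 -33/125 0; 0 0 1]

T1 = [-1 0 0; 0 1 0; 0 0 1]
T2·T1 = [-7/25 -24/25 0; -24/25 7/25 0; 0 0 1]
T3·…·T1 = [-7/25 -24/25 0; -11/10 -1/5 0; 0 0 1]
T4·…·T1 = [-7/25 -24/25 0; -27/50 43/25 0; 0 0 1]
T5·…·T1 = [-33/125 244/125 0; 137/250 -33/125 0; 0 0 1]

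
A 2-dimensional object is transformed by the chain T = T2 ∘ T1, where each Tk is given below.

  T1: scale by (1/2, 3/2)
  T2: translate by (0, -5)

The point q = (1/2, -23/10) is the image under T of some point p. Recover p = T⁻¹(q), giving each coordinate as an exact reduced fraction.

T1 = [1/2 0 0; 0 3/2 0; 0 0 1]
T2·T1 = [1/2 0 0; 0 3/2 -5; 0 0 1]
det M = 3/4; M⁻¹ = [2 0 0; 0 2/3 10/3; 0 0 1]
M⁻¹ · (1/2, -23/10)ᵀ = (1, 9/5)ᵀ

p = (1, 9/5)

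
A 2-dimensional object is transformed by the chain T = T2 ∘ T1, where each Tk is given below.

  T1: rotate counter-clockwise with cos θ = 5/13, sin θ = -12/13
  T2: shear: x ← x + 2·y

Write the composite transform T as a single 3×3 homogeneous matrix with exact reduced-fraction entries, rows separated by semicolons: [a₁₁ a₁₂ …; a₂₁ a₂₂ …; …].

T1 = [5/13 12/13 0; -12/13 5/13 0; 0 0 1]
T2·T1 = [-19/13 22/13 0; -12/13 5/13 0; 0 0 1]

T = [-19/13 22/13 0; -12/13 5/13 0; 0 0 1]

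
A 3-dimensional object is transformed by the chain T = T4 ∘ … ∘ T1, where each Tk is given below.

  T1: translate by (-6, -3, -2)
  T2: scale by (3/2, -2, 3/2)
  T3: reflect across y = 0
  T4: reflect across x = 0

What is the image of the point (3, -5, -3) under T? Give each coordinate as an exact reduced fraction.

T1 translate by (-6, -3, -2): (3, -5, -3) → (-3, -8, -5)
T2 scale by (3/2, -2, 3/2): (-3, -8, -5) → (-9/2, 16, -15/2)
T3 reflect across y = 0: (-9/2, 16, -15/2) → (-9/2, -16, -15/2)
T4 reflect across x = 0: (-9/2, -16, -15/2) → (9/2, -16, -15/2)

T(p) = (9/2, -16, -15/2)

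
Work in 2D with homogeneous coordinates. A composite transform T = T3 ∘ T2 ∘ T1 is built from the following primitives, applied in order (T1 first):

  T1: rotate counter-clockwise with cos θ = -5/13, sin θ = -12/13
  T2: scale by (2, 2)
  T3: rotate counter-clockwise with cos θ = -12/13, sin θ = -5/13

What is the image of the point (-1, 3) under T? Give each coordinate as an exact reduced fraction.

T1 rotate counter-clockwise with cos θ = -5/13, sin θ = -12/13: (-1, 3) → (41/13, -3/13)
T2 scale by (2, 2): (41/13, -3/13) → (82/13, -6/13)
T3 rotate counter-clockwise with cos θ = -12/13, sin θ = -5/13: (82/13, -6/13) → (-6, -2)

T(p) = (-6, -2)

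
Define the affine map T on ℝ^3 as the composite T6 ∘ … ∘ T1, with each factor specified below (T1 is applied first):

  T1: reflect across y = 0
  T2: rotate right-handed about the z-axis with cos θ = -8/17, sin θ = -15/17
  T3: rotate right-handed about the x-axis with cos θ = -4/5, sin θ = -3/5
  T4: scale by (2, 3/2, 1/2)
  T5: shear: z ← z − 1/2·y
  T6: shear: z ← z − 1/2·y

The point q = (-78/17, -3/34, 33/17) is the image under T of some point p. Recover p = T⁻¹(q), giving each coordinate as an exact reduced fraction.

p = (3, 1, -3)

T1 = [1 0 0 0; 0 -1 0 0; 0 0 1 0; 0 0 0 1]
T2·T1 = [-8/17 -15/17 0 0; -15/17 8/17 0 0; 0 0 1 0; 0 0 0 1]
T3·…·T1 = [-8/17 -15/17 0 0; 12/17 -32/85 3/5 0; 9/17 -24/85 -4/5 0; 0 0 0 1]
T4·…·T1 = [-16/17 -30/17 0 0; 18/17 -48/85 9/10 0; 9/34 -12/85 -2/5 0; 0 0 0 1]
T5·…·T1 = [-16/17 -30/17 0 0; 18/17 -48/85 9/10 0; -9/34 12/85 -17/20 0; 0 0 0 1]
T6·…·T1 = [-16/17 -30/17 0 0; 18/17 -48/85 9/10 0; -27/34 36/85 -13/10 0; 0 0 0 1]
det M = -3/2; M⁻¹ = [-4/17 26/17 18/17 0; -15/34 -208/255 -48/85 0; 0 -6/5 -8/5 0; 0 0 0 1]
M⁻¹ · (-78/17, -3/34, 33/17)ᵀ = (3, 1, -3)ᵀ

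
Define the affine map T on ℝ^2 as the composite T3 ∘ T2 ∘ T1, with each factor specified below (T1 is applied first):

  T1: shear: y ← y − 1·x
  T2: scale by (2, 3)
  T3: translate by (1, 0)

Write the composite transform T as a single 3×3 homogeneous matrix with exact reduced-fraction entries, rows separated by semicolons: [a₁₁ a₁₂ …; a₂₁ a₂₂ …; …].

T1 = [1 0 0; -1 1 0; 0 0 1]
T2·T1 = [2 0 0; -3 3 0; 0 0 1]
T3·…·T1 = [2 0 1; -3 3 0; 0 0 1]

T = [2 0 1; -3 3 0; 0 0 1]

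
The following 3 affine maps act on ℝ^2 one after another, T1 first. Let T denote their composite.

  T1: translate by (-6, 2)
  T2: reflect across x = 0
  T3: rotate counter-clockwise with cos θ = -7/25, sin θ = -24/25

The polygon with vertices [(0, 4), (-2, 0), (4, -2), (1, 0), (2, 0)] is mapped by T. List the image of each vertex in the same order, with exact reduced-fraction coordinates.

image vertices: (102/25, -186/25), (-8/25, -206/25), (-14/25, -48/25), (13/25, -134/25), (4/5, -22/5)

T1 translate by (-6, 2): (0, 4) → (-6, 6); (-2, 0) → (-8, 2); (4, -2) → (-2, 0); (1, 0) → (-5, 2); (2, 0) → (-4, 2)
T2 reflect across x = 0: (-6, 6) → (6, 6); (-8, 2) → (8, 2); (-2, 0) → (2, 0); (-5, 2) → (5, 2); (-4, 2) → (4, 2)
T3 rotate counter-clockwise with cos θ = -7/25, sin θ = -24/25: (6, 6) → (102/25, -186/25); (8, 2) → (-8/25, -206/25); (2, 0) → (-14/25, -48/25); (5, 2) → (13/25, -134/25); (4, 2) → (4/5, -22/5)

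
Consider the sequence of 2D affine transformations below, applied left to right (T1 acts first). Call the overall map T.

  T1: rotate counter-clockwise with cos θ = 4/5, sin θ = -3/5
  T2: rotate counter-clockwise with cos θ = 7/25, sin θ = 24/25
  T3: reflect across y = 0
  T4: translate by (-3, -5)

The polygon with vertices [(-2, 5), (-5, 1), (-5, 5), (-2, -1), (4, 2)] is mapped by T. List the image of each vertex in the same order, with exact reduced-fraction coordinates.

T1 rotate counter-clockwise with cos θ = 4/5, sin θ = -3/5: (-2, 5) → (7/5, 26/5); (-5, 1) → (-17/5, 19/5); (-5, 5) → (-1, 7); (-2, -1) → (-11/5, 2/5); (4, 2) → (22/5, -4/5)
T2 rotate counter-clockwise with cos θ = 7/25, sin θ = 24/25: (7/5, 26/5) → (-23/5, 14/5); (-17/5, 19/5) → (-23/5, -11/5); (-1, 7) → (-7, 1); (-11/5, 2/5) → (-1, -2); (22/5, -4/5) → (2, 4)
T3 reflect across y = 0: (-23/5, 14/5) → (-23/5, -14/5); (-23/5, -11/5) → (-23/5, 11/5); (-7, 1) → (-7, -1); (-1, -2) → (-1, 2); (2, 4) → (2, -4)
T4 translate by (-3, -5): (-23/5, -14/5) → (-38/5, -39/5); (-23/5, 11/5) → (-38/5, -14/5); (-7, -1) → (-10, -6); (-1, 2) → (-4, -3); (2, -4) → (-1, -9)

image vertices: (-38/5, -39/5), (-38/5, -14/5), (-10, -6), (-4, -3), (-1, -9)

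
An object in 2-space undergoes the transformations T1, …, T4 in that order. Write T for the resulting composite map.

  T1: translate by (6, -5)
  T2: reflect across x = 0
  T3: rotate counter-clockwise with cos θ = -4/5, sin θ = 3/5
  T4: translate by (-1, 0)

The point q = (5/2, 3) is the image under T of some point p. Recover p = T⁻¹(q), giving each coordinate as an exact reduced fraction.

p = (-5, 1/2)

T1 = [1 0 6; 0 1 -5; 0 0 1]
T2·T1 = [-1 0 -6; 0 1 -5; 0 0 1]
T3·…·T1 = [4/5 -3/5 39/5; -3/5 -4/5 2/5; 0 0 1]
T4·…·T1 = [4/5 -3/5 34/5; -3/5 -4/5 2/5; 0 0 1]
det M = -1; M⁻¹ = [4/5 -3/5 -26/5; -3/5 -4/5 22/5; 0 0 1]
M⁻¹ · (5/2, 3)ᵀ = (-5, 1/2)ᵀ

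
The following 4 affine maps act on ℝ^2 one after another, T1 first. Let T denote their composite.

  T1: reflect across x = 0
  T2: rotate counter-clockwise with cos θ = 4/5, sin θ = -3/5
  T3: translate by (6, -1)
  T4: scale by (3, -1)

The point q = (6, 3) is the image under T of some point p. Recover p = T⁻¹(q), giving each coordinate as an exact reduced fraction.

T1 = [-1 0 0; 0 1 0; 0 0 1]
T2·T1 = [-4/5 3/5 0; 3/5 4/5 0; 0 0 1]
T3·…·T1 = [-4/5 3/5 6; 3/5 4/5 -1; 0 0 1]
T4·…·T1 = [-12/5 9/5 18; -3/5 -4/5 1; 0 0 1]
det M = 3; M⁻¹ = [-4/15 -3/5 27/5; 1/5 -4/5 -14/5; 0 0 1]
M⁻¹ · (6, 3)ᵀ = (2, -4)ᵀ

p = (2, -4)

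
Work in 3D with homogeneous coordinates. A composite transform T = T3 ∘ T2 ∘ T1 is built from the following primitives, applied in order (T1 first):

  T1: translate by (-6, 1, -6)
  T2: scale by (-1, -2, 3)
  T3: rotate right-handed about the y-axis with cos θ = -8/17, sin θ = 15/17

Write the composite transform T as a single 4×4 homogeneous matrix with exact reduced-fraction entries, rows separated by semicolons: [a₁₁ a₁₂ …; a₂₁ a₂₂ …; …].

T = [8/17 0 45/17 -318/17; 0 -2 0 -2; 15/17 0 -24/17 54/17; 0 0 0 1]

T1 = [1 0 0 -6; 0 1 0 1; 0 0 1 -6; 0 0 0 1]
T2·T1 = [-1 0 0 6; 0 -2 0 -2; 0 0 3 -18; 0 0 0 1]
T3·…·T1 = [8/17 0 45/17 -318/17; 0 -2 0 -2; 15/17 0 -24/17 54/17; 0 0 0 1]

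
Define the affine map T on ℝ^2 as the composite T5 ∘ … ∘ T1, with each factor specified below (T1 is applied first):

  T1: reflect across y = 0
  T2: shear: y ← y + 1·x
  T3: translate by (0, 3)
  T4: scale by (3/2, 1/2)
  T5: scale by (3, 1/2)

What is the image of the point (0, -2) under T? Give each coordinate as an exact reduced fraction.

T(p) = (0, 5/4)

T1 reflect across y = 0: (0, -2) → (0, 2)
T2 shear: y ← y + 1·x: (0, 2) → (0, 2)
T3 translate by (0, 3): (0, 2) → (0, 5)
T4 scale by (3/2, 1/2): (0, 5) → (0, 5/2)
T5 scale by (3, 1/2): (0, 5/2) → (0, 5/4)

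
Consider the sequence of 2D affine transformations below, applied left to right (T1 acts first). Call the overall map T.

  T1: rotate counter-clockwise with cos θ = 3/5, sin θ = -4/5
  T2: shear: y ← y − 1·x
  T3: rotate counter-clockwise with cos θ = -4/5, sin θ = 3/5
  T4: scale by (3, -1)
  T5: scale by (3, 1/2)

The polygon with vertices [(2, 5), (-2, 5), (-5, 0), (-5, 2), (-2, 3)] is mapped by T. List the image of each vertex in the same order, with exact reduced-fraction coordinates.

image vertices: (-423/25, -77/25), (-747/25, -3/25), (-81/5, 37/10), (-639/25, 153/50), (-513/25, 13/25)

T1 rotate counter-clockwise with cos θ = 3/5, sin θ = -4/5: (2, 5) → (26/5, 7/5); (-2, 5) → (14/5, 23/5); (-5, 0) → (-3, 4); (-5, 2) → (-7/5, 26/5); (-2, 3) → (6/5, 17/5)
T2 shear: y ← y − 1·x: (26/5, 7/5) → (26/5, -19/5); (14/5, 23/5) → (14/5, 9/5); (-3, 4) → (-3, 7); (-7/5, 26/5) → (-7/5, 33/5); (6/5, 17/5) → (6/5, 11/5)
T3 rotate counter-clockwise with cos θ = -4/5, sin θ = 3/5: (26/5, -19/5) → (-47/25, 154/25); (14/5, 9/5) → (-83/25, 6/25); (-3, 7) → (-9/5, -37/5); (-7/5, 33/5) → (-71/25, -153/25); (6/5, 11/5) → (-57/25, -26/25)
T4 scale by (3, -1): (-47/25, 154/25) → (-141/25, -154/25); (-83/25, 6/25) → (-249/25, -6/25); (-9/5, -37/5) → (-27/5, 37/5); (-71/25, -153/25) → (-213/25, 153/25); (-57/25, -26/25) → (-171/25, 26/25)
T5 scale by (3, 1/2): (-141/25, -154/25) → (-423/25, -77/25); (-249/25, -6/25) → (-747/25, -3/25); (-27/5, 37/5) → (-81/5, 37/10); (-213/25, 153/25) → (-639/25, 153/50); (-171/25, 26/25) → (-513/25, 13/25)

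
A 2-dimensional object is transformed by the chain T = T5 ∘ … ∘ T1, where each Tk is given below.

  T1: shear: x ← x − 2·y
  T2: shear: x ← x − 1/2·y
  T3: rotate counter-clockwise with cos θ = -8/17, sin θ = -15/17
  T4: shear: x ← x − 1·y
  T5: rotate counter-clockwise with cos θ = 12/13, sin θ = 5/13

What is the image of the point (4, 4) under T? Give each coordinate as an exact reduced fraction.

T1 shear: x ← x − 2·y: (4, 4) → (-4, 4)
T2 shear: x ← x − 1/2·y: (-4, 4) → (-6, 4)
T3 rotate counter-clockwise with cos θ = -8/17, sin θ = -15/17: (-6, 4) → (108/17, 58/17)
T4 shear: x ← x − 1·y: (108/17, 58/17) → (50/17, 58/17)
T5 rotate counter-clockwise with cos θ = 12/13, sin θ = 5/13: (50/17, 58/17) → (310/221, 946/221)

T(p) = (310/221, 946/221)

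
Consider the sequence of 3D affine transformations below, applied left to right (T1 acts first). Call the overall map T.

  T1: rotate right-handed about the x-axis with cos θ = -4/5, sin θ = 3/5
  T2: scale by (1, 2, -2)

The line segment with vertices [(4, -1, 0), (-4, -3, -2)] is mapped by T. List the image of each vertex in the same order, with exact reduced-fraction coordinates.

T1 rotate right-handed about the x-axis with cos θ = -4/5, sin θ = 3/5: (4, -1, 0) → (4, 4/5, -3/5); (-4, -3, -2) → (-4, 18/5, -1/5)
T2 scale by (1, 2, -2): (4, 4/5, -3/5) → (4, 8/5, 6/5); (-4, 18/5, -1/5) → (-4, 36/5, 2/5)

image vertices: (4, 8/5, 6/5), (-4, 36/5, 2/5)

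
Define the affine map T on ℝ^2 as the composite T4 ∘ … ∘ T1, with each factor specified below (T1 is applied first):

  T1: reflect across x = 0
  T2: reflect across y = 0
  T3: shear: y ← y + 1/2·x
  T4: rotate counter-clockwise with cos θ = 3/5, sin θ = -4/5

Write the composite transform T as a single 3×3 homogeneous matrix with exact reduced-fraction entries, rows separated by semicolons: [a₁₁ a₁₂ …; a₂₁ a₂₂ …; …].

T1 = [-1 0 0; 0 1 0; 0 0 1]
T2·T1 = [-1 0 0; 0 -1 0; 0 0 1]
T3·…·T1 = [-1 0 0; -1/2 -1 0; 0 0 1]
T4·…·T1 = [-1 -4/5 0; 1/2 -3/5 0; 0 0 1]

T = [-1 -4/5 0; 1/2 -3/5 0; 0 0 1]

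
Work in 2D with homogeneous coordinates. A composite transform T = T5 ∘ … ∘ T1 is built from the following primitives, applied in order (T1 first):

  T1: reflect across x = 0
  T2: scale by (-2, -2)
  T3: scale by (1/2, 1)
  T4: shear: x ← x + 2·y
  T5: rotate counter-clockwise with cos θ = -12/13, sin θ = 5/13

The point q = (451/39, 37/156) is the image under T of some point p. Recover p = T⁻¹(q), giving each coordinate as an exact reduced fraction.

T1 = [-1 0 0; 0 1 0; 0 0 1]
T2·T1 = [2 0 0; 0 -2 0; 0 0 1]
T3·…·T1 = [1 0 0; 0 -2 0; 0 0 1]
T4·…·T1 = [1 -4 0; 0 -2 0; 0 0 1]
T5·…·T1 = [-12/13 58/13 0; 5/13 4/13 0; 0 0 1]
det M = -2; M⁻¹ = [-2/13 29/13 0; 5/26 6/13 0; 0 0 1]
M⁻¹ · (451/39, 37/156)ᵀ = (-5/4, 7/3)ᵀ

p = (-5/4, 7/3)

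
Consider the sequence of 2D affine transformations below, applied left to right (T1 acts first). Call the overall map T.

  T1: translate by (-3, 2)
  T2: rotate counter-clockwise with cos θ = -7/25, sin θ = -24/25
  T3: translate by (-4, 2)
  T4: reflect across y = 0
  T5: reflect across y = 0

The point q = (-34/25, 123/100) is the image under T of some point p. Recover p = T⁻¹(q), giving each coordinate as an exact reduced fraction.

p = (3, 3/4)

T1 = [1 0 -3; 0 1 2; 0 0 1]
T2·T1 = [-7/25 24/25 69/25; -24/25 -7/25 58/25; 0 0 1]
T3·…·T1 = [-7/25 24/25 -31/25; -24/25 -7/25 108/25; 0 0 1]
T4·…·T1 = [-7/25 24/25 -31/25; 24/25 7/25 -108/25; 0 0 1]
T5·…·T1 = [-7/25 24/25 -31/25; -24/25 -7/25 108/25; 0 0 1]
det M = 1; M⁻¹ = [-7/25 -24/25 19/5; 24/25 -7/25 12/5; 0 0 1]
M⁻¹ · (-34/25, 123/100)ᵀ = (3, 3/4)ᵀ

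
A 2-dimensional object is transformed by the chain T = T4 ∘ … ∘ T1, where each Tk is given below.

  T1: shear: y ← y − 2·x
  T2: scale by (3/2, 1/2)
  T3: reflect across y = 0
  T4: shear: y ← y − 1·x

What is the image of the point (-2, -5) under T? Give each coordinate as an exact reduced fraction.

T1 shear: y ← y − 2·x: (-2, -5) → (-2, -1)
T2 scale by (3/2, 1/2): (-2, -1) → (-3, -1/2)
T3 reflect across y = 0: (-3, -1/2) → (-3, 1/2)
T4 shear: y ← y − 1·x: (-3, 1/2) → (-3, 7/2)

T(p) = (-3, 7/2)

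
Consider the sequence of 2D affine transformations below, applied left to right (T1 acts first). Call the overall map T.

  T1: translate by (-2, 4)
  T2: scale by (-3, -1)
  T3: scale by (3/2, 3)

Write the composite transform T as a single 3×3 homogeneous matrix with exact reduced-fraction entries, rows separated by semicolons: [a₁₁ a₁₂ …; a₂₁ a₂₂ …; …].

T1 = [1 0 -2; 0 1 4; 0 0 1]
T2·T1 = [-3 0 6; 0 -1 -4; 0 0 1]
T3·…·T1 = [-9/2 0 9; 0 -3 -12; 0 0 1]

T = [-9/2 0 9; 0 -3 -12; 0 0 1]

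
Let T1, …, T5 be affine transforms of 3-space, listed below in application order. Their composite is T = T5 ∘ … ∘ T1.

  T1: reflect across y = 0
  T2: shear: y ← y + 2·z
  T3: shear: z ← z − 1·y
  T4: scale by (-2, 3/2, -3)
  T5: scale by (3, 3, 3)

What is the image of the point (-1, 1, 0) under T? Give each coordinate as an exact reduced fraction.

T1 reflect across y = 0: (-1, 1, 0) → (-1, -1, 0)
T2 shear: y ← y + 2·z: (-1, -1, 0) → (-1, -1, 0)
T3 shear: z ← z − 1·y: (-1, -1, 0) → (-1, -1, 1)
T4 scale by (-2, 3/2, -3): (-1, -1, 1) → (2, -3/2, -3)
T5 scale by (3, 3, 3): (2, -3/2, -3) → (6, -9/2, -9)

T(p) = (6, -9/2, -9)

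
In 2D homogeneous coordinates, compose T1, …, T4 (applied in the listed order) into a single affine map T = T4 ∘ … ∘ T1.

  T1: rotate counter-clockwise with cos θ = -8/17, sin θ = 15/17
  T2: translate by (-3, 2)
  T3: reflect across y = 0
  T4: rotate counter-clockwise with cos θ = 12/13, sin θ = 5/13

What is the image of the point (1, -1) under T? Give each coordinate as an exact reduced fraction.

T(p) = (-243/221, -904/221)

T1 rotate counter-clockwise with cos θ = -8/17, sin θ = 15/17: (1, -1) → (7/17, 23/17)
T2 translate by (-3, 2): (7/17, 23/17) → (-44/17, 57/17)
T3 reflect across y = 0: (-44/17, 57/17) → (-44/17, -57/17)
T4 rotate counter-clockwise with cos θ = 12/13, sin θ = 5/13: (-44/17, -57/17) → (-243/221, -904/221)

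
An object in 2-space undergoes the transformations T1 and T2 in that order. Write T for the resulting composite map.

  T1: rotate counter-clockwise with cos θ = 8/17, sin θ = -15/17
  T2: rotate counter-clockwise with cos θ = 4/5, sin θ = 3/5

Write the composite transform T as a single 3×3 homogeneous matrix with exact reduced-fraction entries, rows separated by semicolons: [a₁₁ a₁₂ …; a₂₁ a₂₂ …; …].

T = [77/85 36/85 0; -36/85 77/85 0; 0 0 1]

T1 = [8/17 15/17 0; -15/17 8/17 0; 0 0 1]
T2·T1 = [77/85 36/85 0; -36/85 77/85 0; 0 0 1]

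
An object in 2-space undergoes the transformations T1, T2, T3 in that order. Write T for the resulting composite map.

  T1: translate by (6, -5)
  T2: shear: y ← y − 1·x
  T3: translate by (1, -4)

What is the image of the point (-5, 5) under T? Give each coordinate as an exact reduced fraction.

T1 translate by (6, -5): (-5, 5) → (1, 0)
T2 shear: y ← y − 1·x: (1, 0) → (1, -1)
T3 translate by (1, -4): (1, -1) → (2, -5)

T(p) = (2, -5)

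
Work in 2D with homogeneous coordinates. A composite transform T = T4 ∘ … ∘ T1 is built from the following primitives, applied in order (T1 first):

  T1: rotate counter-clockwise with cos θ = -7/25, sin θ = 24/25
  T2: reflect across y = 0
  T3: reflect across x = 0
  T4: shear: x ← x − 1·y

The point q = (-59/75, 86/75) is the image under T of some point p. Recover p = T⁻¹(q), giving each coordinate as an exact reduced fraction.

T1 = [-7/25 -24/25 0; 24/25 -7/25 0; 0 0 1]
T2·T1 = [-7/25 -24/25 0; -24/25 7/25 0; 0 0 1]
T3·…·T1 = [7/25 24/25 0; -24/25 7/25 0; 0 0 1]
T4·…·T1 = [31/25 17/25 0; -24/25 7/25 0; 0 0 1]
det M = 1; M⁻¹ = [7/25 -17/25 0; 24/25 31/25 0; 0 0 1]
M⁻¹ · (-59/75, 86/75)ᵀ = (-1, 2/3)ᵀ

p = (-1, 2/3)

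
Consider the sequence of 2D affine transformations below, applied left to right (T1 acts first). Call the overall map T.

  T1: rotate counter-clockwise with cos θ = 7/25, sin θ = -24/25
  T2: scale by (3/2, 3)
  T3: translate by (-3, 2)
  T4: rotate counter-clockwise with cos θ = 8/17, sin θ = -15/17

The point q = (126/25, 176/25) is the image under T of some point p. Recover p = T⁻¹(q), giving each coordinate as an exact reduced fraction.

p = (-2, 0)

T1 = [7/25 24/25 0; -24/25 7/25 0; 0 0 1]
T2·T1 = [21/50 36/25 0; -72/25 21/25 0; 0 0 1]
T3·…·T1 = [21/50 36/25 -3; -72/25 21/25 2; 0 0 1]
T4·…·T1 = [-996/425 603/425 6/17; -1467/850 -372/425 61/17; 0 0 1]
det M = 9/2; M⁻¹ = [-248/1275 -134/425 6/5; 163/425 -664/1275 26/15; 0 0 1]
M⁻¹ · (126/25, 176/25)ᵀ = (-2, 0)ᵀ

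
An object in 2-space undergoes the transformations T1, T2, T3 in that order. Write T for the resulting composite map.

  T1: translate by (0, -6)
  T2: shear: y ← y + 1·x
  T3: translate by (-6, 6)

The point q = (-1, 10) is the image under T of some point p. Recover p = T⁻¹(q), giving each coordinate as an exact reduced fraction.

p = (5, 5)

T1 = [1 0 0; 0 1 -6; 0 0 1]
T2·T1 = [1 0 0; 1 1 -6; 0 0 1]
T3·…·T1 = [1 0 -6; 1 1 0; 0 0 1]
det M = 1; M⁻¹ = [1 0 6; -1 1 -6; 0 0 1]
M⁻¹ · (-1, 10)ᵀ = (5, 5)ᵀ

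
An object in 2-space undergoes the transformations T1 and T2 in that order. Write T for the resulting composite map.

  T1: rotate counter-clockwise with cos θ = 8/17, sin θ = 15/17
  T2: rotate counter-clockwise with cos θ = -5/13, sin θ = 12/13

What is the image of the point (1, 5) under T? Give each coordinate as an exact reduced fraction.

T1 rotate counter-clockwise with cos θ = 8/17, sin θ = 15/17: (1, 5) → (-67/17, 55/17)
T2 rotate counter-clockwise with cos θ = -5/13, sin θ = 12/13: (-67/17, 55/17) → (-25/17, -83/17)

T(p) = (-25/17, -83/17)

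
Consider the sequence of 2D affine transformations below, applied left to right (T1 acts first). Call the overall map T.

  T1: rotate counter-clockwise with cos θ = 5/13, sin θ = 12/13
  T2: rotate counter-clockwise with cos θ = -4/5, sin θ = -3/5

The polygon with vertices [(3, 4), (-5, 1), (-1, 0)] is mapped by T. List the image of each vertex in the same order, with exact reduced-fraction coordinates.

T1 rotate counter-clockwise with cos θ = 5/13, sin θ = 12/13: (3, 4) → (-33/13, 56/13); (-5, 1) → (-37/13, -55/13); (-1, 0) → (-5/13, -12/13)
T2 rotate counter-clockwise with cos θ = -4/5, sin θ = -3/5: (-33/13, 56/13) → (60/13, -25/13); (-37/13, -55/13) → (-17/65, 331/65); (-5/13, -12/13) → (-16/65, 63/65)

image vertices: (60/13, -25/13), (-17/65, 331/65), (-16/65, 63/65)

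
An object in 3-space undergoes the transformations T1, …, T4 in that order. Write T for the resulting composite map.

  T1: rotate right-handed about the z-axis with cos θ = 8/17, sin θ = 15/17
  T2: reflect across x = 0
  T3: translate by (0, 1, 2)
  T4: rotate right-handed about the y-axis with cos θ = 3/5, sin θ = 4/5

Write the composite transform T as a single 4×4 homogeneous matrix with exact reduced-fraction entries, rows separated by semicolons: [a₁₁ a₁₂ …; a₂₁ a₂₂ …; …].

T = [-24/85 9/17 4/5 8/5; 15/17 8/17 0 1; 32/85 -12/17 3/5 6/5; 0 0 0 1]

T1 = [8/17 -15/17 0 0; 15/17 8/17 0 0; 0 0 1 0; 0 0 0 1]
T2·T1 = [-8/17 15/17 0 0; 15/17 8/17 0 0; 0 0 1 0; 0 0 0 1]
T3·…·T1 = [-8/17 15/17 0 0; 15/17 8/17 0 1; 0 0 1 2; 0 0 0 1]
T4·…·T1 = [-24/85 9/17 4/5 8/5; 15/17 8/17 0 1; 32/85 -12/17 3/5 6/5; 0 0 0 1]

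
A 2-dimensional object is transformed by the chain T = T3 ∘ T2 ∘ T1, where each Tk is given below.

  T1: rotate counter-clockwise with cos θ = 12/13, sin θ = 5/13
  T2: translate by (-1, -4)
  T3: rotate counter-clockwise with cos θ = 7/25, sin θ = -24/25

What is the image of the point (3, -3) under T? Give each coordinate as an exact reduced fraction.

T1 rotate counter-clockwise with cos θ = 12/13, sin θ = 5/13: (3, -3) → (51/13, -21/13)
T2 translate by (-1, -4): (51/13, -21/13) → (38/13, -73/13)
T3 rotate counter-clockwise with cos θ = 7/25, sin θ = -24/25: (38/13, -73/13) → (-1486/325, -1423/325)

T(p) = (-1486/325, -1423/325)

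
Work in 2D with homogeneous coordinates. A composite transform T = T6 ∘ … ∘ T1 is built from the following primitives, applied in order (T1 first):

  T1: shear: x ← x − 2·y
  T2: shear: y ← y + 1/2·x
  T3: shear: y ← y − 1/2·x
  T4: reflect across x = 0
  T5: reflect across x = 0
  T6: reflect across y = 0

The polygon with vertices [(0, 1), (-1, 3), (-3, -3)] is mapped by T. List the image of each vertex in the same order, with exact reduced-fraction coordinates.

T1 shear: x ← x − 2·y: (0, 1) → (-2, 1); (-1, 3) → (-7, 3); (-3, -3) → (3, -3)
T2 shear: y ← y + 1/2·x: (-2, 1) → (-2, 0); (-7, 3) → (-7, -1/2); (3, -3) → (3, -3/2)
T3 shear: y ← y − 1/2·x: (-2, 0) → (-2, 1); (-7, -1/2) → (-7, 3); (3, -3/2) → (3, -3)
T4 reflect across x = 0: (-2, 1) → (2, 1); (-7, 3) → (7, 3); (3, -3) → (-3, -3)
T5 reflect across x = 0: (2, 1) → (-2, 1); (7, 3) → (-7, 3); (-3, -3) → (3, -3)
T6 reflect across y = 0: (-2, 1) → (-2, -1); (-7, 3) → (-7, -3); (3, -3) → (3, 3)

image vertices: (-2, -1), (-7, -3), (3, 3)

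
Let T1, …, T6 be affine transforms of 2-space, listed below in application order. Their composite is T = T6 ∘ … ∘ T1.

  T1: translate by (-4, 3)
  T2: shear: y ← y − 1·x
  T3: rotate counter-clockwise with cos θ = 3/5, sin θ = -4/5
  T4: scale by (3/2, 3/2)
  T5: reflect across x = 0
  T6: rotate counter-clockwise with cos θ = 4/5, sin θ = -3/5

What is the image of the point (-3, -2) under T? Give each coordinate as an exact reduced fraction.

T1 translate by (-4, 3): (-3, -2) → (-7, 1)
T2 shear: y ← y − 1·x: (-7, 1) → (-7, 8)
T3 rotate counter-clockwise with cos θ = 3/5, sin θ = -4/5: (-7, 8) → (11/5, 52/5)
T4 scale by (3/2, 3/2): (11/5, 52/5) → (33/10, 78/5)
T5 reflect across x = 0: (33/10, 78/5) → (-33/10, 78/5)
T6 rotate counter-clockwise with cos θ = 4/5, sin θ = -3/5: (-33/10, 78/5) → (168/25, 723/50)

T(p) = (168/25, 723/50)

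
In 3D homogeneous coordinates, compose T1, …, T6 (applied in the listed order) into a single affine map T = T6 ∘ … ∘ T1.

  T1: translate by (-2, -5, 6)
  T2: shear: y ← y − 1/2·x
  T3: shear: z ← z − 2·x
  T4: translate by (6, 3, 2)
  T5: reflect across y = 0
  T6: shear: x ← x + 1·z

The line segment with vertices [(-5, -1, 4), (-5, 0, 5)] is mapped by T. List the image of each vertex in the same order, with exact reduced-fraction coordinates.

image vertices: (25, -1/2, 26), (26, -3/2, 27)

T1 translate by (-2, -5, 6): (-5, -1, 4) → (-7, -6, 10); (-5, 0, 5) → (-7, -5, 11)
T2 shear: y ← y − 1/2·x: (-7, -6, 10) → (-7, -5/2, 10); (-7, -5, 11) → (-7, -3/2, 11)
T3 shear: z ← z − 2·x: (-7, -5/2, 10) → (-7, -5/2, 24); (-7, -3/2, 11) → (-7, -3/2, 25)
T4 translate by (6, 3, 2): (-7, -5/2, 24) → (-1, 1/2, 26); (-7, -3/2, 25) → (-1, 3/2, 27)
T5 reflect across y = 0: (-1, 1/2, 26) → (-1, -1/2, 26); (-1, 3/2, 27) → (-1, -3/2, 27)
T6 shear: x ← x + 1·z: (-1, -1/2, 26) → (25, -1/2, 26); (-1, -3/2, 27) → (26, -3/2, 27)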